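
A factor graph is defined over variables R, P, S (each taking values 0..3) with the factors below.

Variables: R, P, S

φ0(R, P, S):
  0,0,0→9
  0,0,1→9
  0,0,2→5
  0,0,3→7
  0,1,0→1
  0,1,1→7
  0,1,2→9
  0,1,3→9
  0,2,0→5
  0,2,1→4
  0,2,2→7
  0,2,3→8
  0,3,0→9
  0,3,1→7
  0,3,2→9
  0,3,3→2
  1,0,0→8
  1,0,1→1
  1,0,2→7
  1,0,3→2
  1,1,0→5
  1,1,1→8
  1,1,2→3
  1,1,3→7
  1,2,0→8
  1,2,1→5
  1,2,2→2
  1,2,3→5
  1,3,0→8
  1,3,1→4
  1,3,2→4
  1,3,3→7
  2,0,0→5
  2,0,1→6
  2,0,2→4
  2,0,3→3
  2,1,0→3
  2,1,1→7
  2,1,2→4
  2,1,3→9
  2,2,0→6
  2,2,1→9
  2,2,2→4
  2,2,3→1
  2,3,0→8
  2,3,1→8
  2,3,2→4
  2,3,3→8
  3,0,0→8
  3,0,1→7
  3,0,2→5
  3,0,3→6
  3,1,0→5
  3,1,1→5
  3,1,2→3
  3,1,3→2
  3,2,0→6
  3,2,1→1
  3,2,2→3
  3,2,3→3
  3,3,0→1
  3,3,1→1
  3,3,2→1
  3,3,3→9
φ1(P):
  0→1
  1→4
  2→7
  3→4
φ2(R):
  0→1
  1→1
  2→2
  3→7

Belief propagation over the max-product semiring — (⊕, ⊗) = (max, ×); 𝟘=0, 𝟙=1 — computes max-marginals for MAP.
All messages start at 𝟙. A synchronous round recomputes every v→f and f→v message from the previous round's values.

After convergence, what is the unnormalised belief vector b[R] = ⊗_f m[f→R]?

b[R] = [56, 56, 126, 294]

init: all messages = 𝟙 over 4 values
r1 m[φ0→R] = [9, 8, 9, 9]
r1 m[φ0→P] = [9, 9, 9, 9]
r1 m[φ0→S] = [9, 9, 9, 9]
r1 m[φ1→P] = [1, 4, 7, 4]
r1 m[φ2→R] = [1, 1, 2, 7]
r1 m[R→φ0] = [1, 1, 1, 1]
r1 m[R→φ2] = [1, 1, 1, 1]
r1 m[P→φ0] = [1, 1, 1, 1]
r1 m[P→φ1] = [1, 1, 1, 1]
r1 m[S→φ0] = [1, 1, 1, 1]
r2 m[φ0→R] = [9, 8, 9, 9]
r2 m[φ0→P] = [9, 9, 9, 9]
r2 m[φ0→S] = [9, 9, 9, 9]
r2 m[φ1→P] = [1, 4, 7, 4]
r2 m[φ2→R] = [1, 1, 2, 7]
r2 m[R→φ0] = [1, 1, 2, 7]
r2 m[R→φ2] = [9, 8, 9, 9]
r2 m[P→φ0] = [1, 4, 7, 4]
r2 m[P→φ1] = [9, 9, 9, 9]
r2 m[S→φ0] = [1, 1, 1, 1]
r3 m[φ0→R] = [56, 56, 63, 42]
r3 m[φ0→P] = [56, 35, 42, 63]
r3 m[φ0→S] = [294, 140, 147, 252]
r3 m[φ1→P] = [1, 4, 7, 4]
r3 m[φ2→R] = [1, 1, 2, 7]
r3 m[R→φ0] = [1, 1, 2, 7]
r3 m[R→φ2] = [9, 8, 9, 9]
r3 m[P→φ0] = [1, 4, 7, 4]
r3 m[P→φ1] = [9, 9, 9, 9]
r3 m[S→φ0] = [1, 1, 1, 1]
r4 m[φ0→R] = [56, 56, 63, 42]
r4 m[φ0→P] = [56, 35, 42, 63]
r4 m[φ0→S] = [294, 140, 147, 252]
r4 m[φ1→P] = [1, 4, 7, 4]
r4 m[φ2→R] = [1, 1, 2, 7]
r4 m[R→φ0] = [1, 1, 2, 7]
r4 m[R→φ2] = [56, 56, 63, 42]
r4 m[P→φ0] = [1, 4, 7, 4]
r4 m[P→φ1] = [56, 35, 42, 63]
r4 m[S→φ0] = [1, 1, 1, 1]
r5 m[φ0→R] = [56, 56, 63, 42]
r5 m[φ0→P] = [56, 35, 42, 63]
r5 m[φ0→S] = [294, 140, 147, 252]
r5 m[φ1→P] = [1, 4, 7, 4]
r5 m[φ2→R] = [1, 1, 2, 7]
r5 m[R→φ0] = [1, 1, 2, 7]
r5 m[R→φ2] = [56, 56, 63, 42]
r5 m[P→φ0] = [1, 4, 7, 4]
r5 m[P→φ1] = [56, 35, 42, 63]
r5 m[S→φ0] = [1, 1, 1, 1]
fixed point reached at round 5
b[R] = ⊗ incoming = [56, 56, 126, 294]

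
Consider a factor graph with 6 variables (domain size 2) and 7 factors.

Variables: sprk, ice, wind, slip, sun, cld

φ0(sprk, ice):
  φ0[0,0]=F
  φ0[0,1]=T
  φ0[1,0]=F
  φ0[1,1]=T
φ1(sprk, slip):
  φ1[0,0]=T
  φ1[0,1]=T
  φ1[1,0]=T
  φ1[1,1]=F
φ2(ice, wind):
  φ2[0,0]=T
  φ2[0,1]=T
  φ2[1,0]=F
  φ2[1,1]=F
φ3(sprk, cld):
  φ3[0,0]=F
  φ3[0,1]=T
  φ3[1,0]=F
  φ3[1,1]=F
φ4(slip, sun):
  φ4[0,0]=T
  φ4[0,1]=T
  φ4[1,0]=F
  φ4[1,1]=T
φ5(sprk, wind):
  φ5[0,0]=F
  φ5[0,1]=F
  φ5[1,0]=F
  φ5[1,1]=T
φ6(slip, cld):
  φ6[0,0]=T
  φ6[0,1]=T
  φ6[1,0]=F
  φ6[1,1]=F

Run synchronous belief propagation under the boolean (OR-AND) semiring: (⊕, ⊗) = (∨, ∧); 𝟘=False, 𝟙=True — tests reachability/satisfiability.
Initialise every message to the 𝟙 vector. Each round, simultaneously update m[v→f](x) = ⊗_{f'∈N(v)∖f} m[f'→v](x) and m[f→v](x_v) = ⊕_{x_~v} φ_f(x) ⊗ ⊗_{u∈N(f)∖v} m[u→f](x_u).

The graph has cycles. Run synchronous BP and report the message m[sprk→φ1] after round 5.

message @ round 5 = [F, F]

init: all messages = 𝟙 over 2 values
r1 m[φ0→sprk] = [T, T]
r1 m[φ0→ice] = [F, T]
r1 m[φ1→sprk] = [T, T]
r1 m[φ1→slip] = [T, T]
r1 m[φ2→ice] = [T, F]
r1 m[φ2→wind] = [T, T]
r1 m[φ3→sprk] = [T, F]
r1 m[φ3→cld] = [F, T]
r1 m[φ4→slip] = [T, T]
r1 m[φ4→sun] = [T, T]
r1 m[φ5→sprk] = [F, T]
r1 m[φ5→wind] = [F, T]
r1 m[φ6→slip] = [T, F]
r1 m[φ6→cld] = [T, T]
r1 m[sprk→φ0] = [T, T]
r1 m[sprk→φ1] = [T, T]
r1 m[sprk→φ3] = [T, T]
r1 m[sprk→φ5] = [T, T]
r1 m[ice→φ0] = [T, T]
r1 m[ice→φ2] = [T, T]
r1 m[wind→φ2] = [T, T]
r1 m[wind→φ5] = [T, T]
r1 m[slip→φ1] = [T, T]
r1 m[slip→φ4] = [T, T]
r1 m[slip→φ6] = [T, T]
r1 m[sun→φ4] = [T, T]
r1 m[cld→φ3] = [T, T]
r1 m[cld→φ6] = [T, T]
r2 m[φ0→sprk] = [T, T]
r2 m[φ0→ice] = [F, T]
r2 m[φ1→sprk] = [T, T]
r2 m[φ1→slip] = [T, T]
r2 m[φ2→ice] = [T, F]
r2 m[φ2→wind] = [T, T]
r2 m[φ3→sprk] = [T, F]
r2 m[φ3→cld] = [F, T]
r2 m[φ4→slip] = [T, T]
r2 m[φ4→sun] = [T, T]
r2 m[φ5→sprk] = [F, T]
r2 m[φ5→wind] = [F, T]
r2 m[φ6→slip] = [T, F]
r2 m[φ6→cld] = [T, T]
r2 m[sprk→φ0] = [F, F]
r2 m[sprk→φ1] = [F, F]
r2 m[sprk→φ3] = [F, T]
r2 m[sprk→φ5] = [T, F]
r2 m[ice→φ0] = [T, F]
r2 m[ice→φ2] = [F, T]
r2 m[wind→φ2] = [F, T]
r2 m[wind→φ5] = [T, T]
r2 m[slip→φ1] = [T, F]
r2 m[slip→φ4] = [T, F]
r2 m[slip→φ6] = [T, T]
r2 m[sun→φ4] = [T, T]
r2 m[cld→φ3] = [T, T]
r2 m[cld→φ6] = [F, T]
r3 m[φ0→sprk] = [F, F]
r3 m[φ0→ice] = [F, F]
r3 m[φ1→sprk] = [T, T]
r3 m[φ1→slip] = [F, F]
r3 m[φ2→ice] = [T, F]
r3 m[φ2→wind] = [F, F]
r3 m[φ3→sprk] = [T, F]
r3 m[φ3→cld] = [F, F]
r3 m[φ4→slip] = [T, T]
r3 m[φ4→sun] = [T, T]
r3 m[φ5→sprk] = [F, T]
r3 m[φ5→wind] = [F, F]
r3 m[φ6→slip] = [T, F]
r3 m[φ6→cld] = [T, T]
r3 m[sprk→φ0] = [F, F]
r3 m[sprk→φ1] = [F, F]
r3 m[sprk→φ3] = [F, T]
r3 m[sprk→φ5] = [T, F]
r3 m[ice→φ0] = [T, F]
r3 m[ice→φ2] = [F, T]
r3 m[wind→φ2] = [F, T]
r3 m[wind→φ5] = [T, T]
r3 m[slip→φ1] = [T, F]
r3 m[slip→φ4] = [T, F]
r3 m[slip→φ6] = [T, T]
r3 m[sun→φ4] = [T, T]
r3 m[cld→φ3] = [T, T]
r3 m[cld→φ6] = [F, T]
r4 m[φ0→sprk] = [F, F]
r4 m[φ0→ice] = [F, F]
r4 m[φ1→sprk] = [T, T]
r4 m[φ1→slip] = [F, F]
r4 m[φ2→ice] = [T, F]
r4 m[φ2→wind] = [F, F]
r4 m[φ3→sprk] = [T, F]
r4 m[φ3→cld] = [F, F]
r4 m[φ4→slip] = [T, T]
r4 m[φ4→sun] = [T, T]
r4 m[φ5→sprk] = [F, T]
r4 m[φ5→wind] = [F, F]
r4 m[φ6→slip] = [T, F]
r4 m[φ6→cld] = [T, T]
r4 m[sprk→φ0] = [F, F]
r4 m[sprk→φ1] = [F, F]
r4 m[sprk→φ3] = [F, F]
r4 m[sprk→φ5] = [F, F]
r4 m[ice→φ0] = [T, F]
r4 m[ice→φ2] = [F, F]
r4 m[wind→φ2] = [F, F]
r4 m[wind→φ5] = [F, F]
r4 m[slip→φ1] = [T, F]
r4 m[slip→φ4] = [F, F]
r4 m[slip→φ6] = [F, F]
r4 m[sun→φ4] = [T, T]
r4 m[cld→φ3] = [T, T]
r4 m[cld→φ6] = [F, F]
r5 m[φ0→sprk] = [F, F]
r5 m[φ0→ice] = [F, F]
r5 m[φ1→sprk] = [T, T]
r5 m[φ1→slip] = [F, F]
r5 m[φ2→ice] = [F, F]
r5 m[φ2→wind] = [F, F]
r5 m[φ3→sprk] = [T, F]
r5 m[φ3→cld] = [F, F]
r5 m[φ4→slip] = [T, T]
r5 m[φ4→sun] = [F, F]
r5 m[φ5→sprk] = [F, F]
r5 m[φ5→wind] = [F, F]
r5 m[φ6→slip] = [F, F]
r5 m[φ6→cld] = [F, F]
r5 m[sprk→φ0] = [F, F]
r5 m[sprk→φ1] = [F, F]
r5 m[sprk→φ3] = [F, F]
r5 m[sprk→φ5] = [F, F]
r5 m[ice→φ0] = [T, F]
r5 m[ice→φ2] = [F, F]
r5 m[wind→φ2] = [F, F]
r5 m[wind→φ5] = [F, F]
r5 m[slip→φ1] = [T, F]
r5 m[slip→φ4] = [F, F]
r5 m[slip→φ6] = [F, F]
r5 m[sun→φ4] = [T, T]
r5 m[cld→φ3] = [T, T]
r5 m[cld→φ6] = [F, F]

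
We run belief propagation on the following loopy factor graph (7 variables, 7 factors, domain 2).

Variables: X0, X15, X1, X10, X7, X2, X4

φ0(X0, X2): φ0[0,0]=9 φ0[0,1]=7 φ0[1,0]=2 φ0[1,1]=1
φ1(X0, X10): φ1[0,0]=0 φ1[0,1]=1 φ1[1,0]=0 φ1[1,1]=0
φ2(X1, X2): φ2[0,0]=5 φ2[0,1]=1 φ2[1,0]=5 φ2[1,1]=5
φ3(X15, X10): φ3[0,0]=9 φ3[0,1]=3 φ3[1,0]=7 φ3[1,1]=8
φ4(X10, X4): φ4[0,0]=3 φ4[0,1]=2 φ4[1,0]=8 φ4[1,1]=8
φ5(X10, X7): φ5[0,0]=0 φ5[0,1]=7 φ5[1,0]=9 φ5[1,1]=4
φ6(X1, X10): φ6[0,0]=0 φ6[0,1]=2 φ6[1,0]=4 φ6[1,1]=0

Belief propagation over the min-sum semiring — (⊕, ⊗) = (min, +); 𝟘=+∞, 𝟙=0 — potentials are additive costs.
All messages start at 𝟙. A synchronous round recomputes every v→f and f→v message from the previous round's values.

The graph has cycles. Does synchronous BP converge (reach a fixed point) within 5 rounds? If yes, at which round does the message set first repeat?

init: all messages = 𝟙 over 2 values
r1 m[φ0→X0] = [7, 1]
r1 m[φ0→X2] = [2, 1]
r1 m[φ1→X0] = [0, 0]
r1 m[φ1→X10] = [0, 0]
r1 m[φ2→X1] = [1, 5]
r1 m[φ2→X2] = [5, 1]
r1 m[φ3→X15] = [3, 7]
r1 m[φ3→X10] = [7, 3]
r1 m[φ4→X10] = [2, 8]
r1 m[φ4→X4] = [3, 2]
r1 m[φ5→X10] = [0, 4]
r1 m[φ5→X7] = [0, 4]
r1 m[φ6→X1] = [0, 0]
r1 m[φ6→X10] = [0, 0]
r1 m[X0→φ0] = [0, 0]
r1 m[X0→φ1] = [0, 0]
r1 m[X15→φ3] = [0, 0]
r1 m[X1→φ2] = [0, 0]
r1 m[X1→φ6] = [0, 0]
r1 m[X10→φ1] = [0, 0]
r1 m[X10→φ3] = [0, 0]
r1 m[X10→φ4] = [0, 0]
r1 m[X10→φ5] = [0, 0]
r1 m[X10→φ6] = [0, 0]
r1 m[X7→φ5] = [0, 0]
r1 m[X2→φ0] = [0, 0]
r1 m[X2→φ2] = [0, 0]
r1 m[X4→φ4] = [0, 0]
r2 m[φ0→X0] = [7, 1]
r2 m[φ0→X2] = [2, 1]
r2 m[φ1→X0] = [0, 0]
r2 m[φ1→X10] = [0, 0]
r2 m[φ2→X1] = [1, 5]
r2 m[φ2→X2] = [5, 1]
r2 m[φ3→X15] = [3, 7]
r2 m[φ3→X10] = [7, 3]
r2 m[φ4→X10] = [2, 8]
r2 m[φ4→X4] = [3, 2]
r2 m[φ5→X10] = [0, 4]
r2 m[φ5→X7] = [0, 4]
r2 m[φ6→X1] = [0, 0]
r2 m[φ6→X10] = [0, 0]
r2 m[X0→φ0] = [0, 0]
r2 m[X0→φ1] = [7, 1]
r2 m[X15→φ3] = [0, 0]
r2 m[X1→φ2] = [0, 0]
r2 m[X1→φ6] = [1, 5]
r2 m[X10→φ1] = [9, 15]
r2 m[X10→φ3] = [2, 12]
r2 m[X10→φ4] = [7, 7]
r2 m[X10→φ5] = [9, 11]
r2 m[X10→φ6] = [9, 15]
r2 m[X7→φ5] = [0, 0]
r2 m[X2→φ0] = [5, 1]
r2 m[X2→φ2] = [2, 1]
r2 m[X4→φ4] = [0, 0]
r3 m[φ0→X0] = [8, 2]
r3 m[φ0→X2] = [2, 1]
r3 m[φ1→X0] = [9, 9]
r3 m[φ1→X10] = [1, 1]
r3 m[φ2→X1] = [2, 6]
r3 m[φ2→X2] = [5, 1]
r3 m[φ3→X15] = [11, 9]
r3 m[φ3→X10] = [7, 3]
r3 m[φ4→X10] = [2, 8]
r3 m[φ4→X4] = [10, 9]
r3 m[φ5→X10] = [0, 4]
r3 m[φ5→X7] = [9, 15]
r3 m[φ6→X1] = [9, 13]
r3 m[φ6→X10] = [1, 3]
r3 m[X0→φ0] = [0, 0]
r3 m[X0→φ1] = [7, 1]
r3 m[X15→φ3] = [0, 0]
r3 m[X1→φ2] = [0, 0]
r3 m[X1→φ6] = [1, 5]
r3 m[X10→φ1] = [9, 15]
r3 m[X10→φ3] = [2, 12]
r3 m[X10→φ4] = [7, 7]
r3 m[X10→φ5] = [9, 11]
r3 m[X10→φ6] = [9, 15]
r3 m[X7→φ5] = [0, 0]
r3 m[X2→φ0] = [5, 1]
r3 m[X2→φ2] = [2, 1]
r3 m[X4→φ4] = [0, 0]
r4 m[φ0→X0] = [8, 2]
r4 m[φ0→X2] = [2, 1]
r4 m[φ1→X0] = [9, 9]
r4 m[φ1→X10] = [1, 1]
r4 m[φ2→X1] = [2, 6]
r4 m[φ2→X2] = [5, 1]
r4 m[φ3→X15] = [11, 9]
r4 m[φ3→X10] = [7, 3]
r4 m[φ4→X10] = [2, 8]
r4 m[φ4→X4] = [10, 9]
r4 m[φ5→X10] = [0, 4]
r4 m[φ5→X7] = [9, 15]
r4 m[φ6→X1] = [9, 13]
r4 m[φ6→X10] = [1, 3]
r4 m[X0→φ0] = [9, 9]
r4 m[X0→φ1] = [8, 2]
r4 m[X15→φ3] = [0, 0]
r4 m[X1→φ2] = [9, 13]
r4 m[X1→φ6] = [2, 6]
r4 m[X10→φ1] = [10, 18]
r4 m[X10→φ3] = [4, 16]
r4 m[X10→φ4] = [9, 11]
r4 m[X10→φ5] = [11, 15]
r4 m[X10→φ6] = [10, 16]
r4 m[X7→φ5] = [0, 0]
r4 m[X2→φ0] = [5, 1]
r4 m[X2→φ2] = [2, 1]
r4 m[X4→φ4] = [0, 0]
r5 m[φ0→X0] = [8, 2]
r5 m[φ0→X2] = [11, 10]
r5 m[φ1→X0] = [10, 10]
r5 m[φ1→X10] = [2, 2]
r5 m[φ2→X1] = [2, 6]
r5 m[φ2→X2] = [14, 10]
r5 m[φ3→X15] = [13, 11]
r5 m[φ3→X10] = [7, 3]
r5 m[φ4→X10] = [2, 8]
r5 m[φ4→X4] = [12, 11]
r5 m[φ5→X10] = [0, 4]
r5 m[φ5→X7] = [11, 18]
r5 m[φ6→X1] = [10, 14]
r5 m[φ6→X10] = [2, 4]
r5 m[X0→φ0] = [9, 9]
r5 m[X0→φ1] = [8, 2]
r5 m[X15→φ3] = [0, 0]
r5 m[X1→φ2] = [9, 13]
r5 m[X1→φ6] = [2, 6]
r5 m[X10→φ1] = [10, 18]
r5 m[X10→φ3] = [4, 16]
r5 m[X10→φ4] = [9, 11]
r5 m[X10→φ5] = [11, 15]
r5 m[X10→φ6] = [10, 16]
r5 m[X7→φ5] = [0, 0]
r5 m[X2→φ0] = [5, 1]
r5 m[X2→φ2] = [2, 1]
r5 m[X4→φ4] = [0, 0]
no fixed point within 5 rounds

NOT CONVERGED within 5 rounds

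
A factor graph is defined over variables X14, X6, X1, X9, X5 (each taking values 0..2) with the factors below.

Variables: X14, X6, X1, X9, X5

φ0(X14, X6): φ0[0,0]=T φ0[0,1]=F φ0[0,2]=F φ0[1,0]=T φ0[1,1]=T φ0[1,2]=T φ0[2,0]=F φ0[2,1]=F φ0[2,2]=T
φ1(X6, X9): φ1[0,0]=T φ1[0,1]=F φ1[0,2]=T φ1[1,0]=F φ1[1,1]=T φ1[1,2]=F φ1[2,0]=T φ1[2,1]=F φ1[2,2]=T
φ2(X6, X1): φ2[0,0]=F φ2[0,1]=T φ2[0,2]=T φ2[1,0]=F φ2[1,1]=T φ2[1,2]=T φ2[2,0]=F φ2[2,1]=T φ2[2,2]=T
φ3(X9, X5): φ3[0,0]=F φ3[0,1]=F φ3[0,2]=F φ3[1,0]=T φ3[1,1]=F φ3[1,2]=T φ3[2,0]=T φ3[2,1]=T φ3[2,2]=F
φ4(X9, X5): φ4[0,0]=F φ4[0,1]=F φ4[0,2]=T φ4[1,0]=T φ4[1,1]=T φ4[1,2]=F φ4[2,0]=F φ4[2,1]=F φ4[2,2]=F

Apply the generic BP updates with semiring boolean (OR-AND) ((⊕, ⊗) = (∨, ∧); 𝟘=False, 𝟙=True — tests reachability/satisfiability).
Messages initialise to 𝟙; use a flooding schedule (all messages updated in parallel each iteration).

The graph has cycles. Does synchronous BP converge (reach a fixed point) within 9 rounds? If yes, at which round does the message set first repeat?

init: all messages = 𝟙 over 3 values
r1 m[φ0→X14] = [T, T, T]
r1 m[φ0→X6] = [T, T, T]
r1 m[φ1→X6] = [T, T, T]
r1 m[φ1→X9] = [T, T, T]
r1 m[φ2→X6] = [T, T, T]
r1 m[φ2→X1] = [F, T, T]
r1 m[φ3→X9] = [F, T, T]
r1 m[φ3→X5] = [T, T, T]
r1 m[φ4→X9] = [T, T, F]
r1 m[φ4→X5] = [T, T, T]
r1 m[X14→φ0] = [T, T, T]
r1 m[X6→φ0] = [T, T, T]
r1 m[X6→φ1] = [T, T, T]
r1 m[X6→φ2] = [T, T, T]
r1 m[X1→φ2] = [T, T, T]
r1 m[X9→φ1] = [T, T, T]
r1 m[X9→φ3] = [T, T, T]
r1 m[X9→φ4] = [T, T, T]
r1 m[X5→φ3] = [T, T, T]
r1 m[X5→φ4] = [T, T, T]
r2 m[φ0→X14] = [T, T, T]
r2 m[φ0→X6] = [T, T, T]
r2 m[φ1→X6] = [T, T, T]
r2 m[φ1→X9] = [T, T, T]
r2 m[φ2→X6] = [T, T, T]
r2 m[φ2→X1] = [F, T, T]
r2 m[φ3→X9] = [F, T, T]
r2 m[φ3→X5] = [T, T, T]
r2 m[φ4→X9] = [T, T, F]
r2 m[φ4→X5] = [T, T, T]
r2 m[X14→φ0] = [T, T, T]
r2 m[X6→φ0] = [T, T, T]
r2 m[X6→φ1] = [T, T, T]
r2 m[X6→φ2] = [T, T, T]
r2 m[X1→φ2] = [T, T, T]
r2 m[X9→φ1] = [F, T, F]
r2 m[X9→φ3] = [T, T, F]
r2 m[X9→φ4] = [F, T, T]
r2 m[X5→φ3] = [T, T, T]
r2 m[X5→φ4] = [T, T, T]
r3 m[φ0→X14] = [T, T, T]
r3 m[φ0→X6] = [T, T, T]
r3 m[φ1→X6] = [F, T, F]
r3 m[φ1→X9] = [T, T, T]
r3 m[φ2→X6] = [T, T, T]
r3 m[φ2→X1] = [F, T, T]
r3 m[φ3→X9] = [F, T, T]
r3 m[φ3→X5] = [T, F, T]
r3 m[φ4→X9] = [T, T, F]
r3 m[φ4→X5] = [T, T, F]
r3 m[X14→φ0] = [T, T, T]
r3 m[X6→φ0] = [T, T, T]
r3 m[X6→φ1] = [T, T, T]
r3 m[X6→φ2] = [T, T, T]
r3 m[X1→φ2] = [T, T, T]
r3 m[X9→φ1] = [F, T, F]
r3 m[X9→φ3] = [T, T, F]
r3 m[X9→φ4] = [F, T, T]
r3 m[X5→φ3] = [T, T, T]
r3 m[X5→φ4] = [T, T, T]
r4 m[φ0→X14] = [T, T, T]
r4 m[φ0→X6] = [T, T, T]
r4 m[φ1→X6] = [F, T, F]
r4 m[φ1→X9] = [T, T, T]
r4 m[φ2→X6] = [T, T, T]
r4 m[φ2→X1] = [F, T, T]
r4 m[φ3→X9] = [F, T, T]
r4 m[φ3→X5] = [T, F, T]
r4 m[φ4→X9] = [T, T, F]
r4 m[φ4→X5] = [T, T, F]
r4 m[X14→φ0] = [T, T, T]
r4 m[X6→φ0] = [F, T, F]
r4 m[X6→φ1] = [T, T, T]
r4 m[X6→φ2] = [F, T, F]
r4 m[X1→φ2] = [T, T, T]
r4 m[X9→φ1] = [F, T, F]
r4 m[X9→φ3] = [T, T, F]
r4 m[X9→φ4] = [F, T, T]
r4 m[X5→φ3] = [T, T, F]
r4 m[X5→φ4] = [T, F, T]
r5 m[φ0→X14] = [F, T, F]
r5 m[φ0→X6] = [T, T, T]
r5 m[φ1→X6] = [F, T, F]
r5 m[φ1→X9] = [T, T, T]
r5 m[φ2→X6] = [T, T, T]
r5 m[φ2→X1] = [F, T, T]
r5 m[φ3→X9] = [F, T, T]
r5 m[φ3→X5] = [T, F, T]
r5 m[φ4→X9] = [T, T, F]
r5 m[φ4→X5] = [T, T, F]
r5 m[X14→φ0] = [T, T, T]
r5 m[X6→φ0] = [F, T, F]
r5 m[X6→φ1] = [T, T, T]
r5 m[X6→φ2] = [F, T, F]
r5 m[X1→φ2] = [T, T, T]
r5 m[X9→φ1] = [F, T, F]
r5 m[X9→φ3] = [T, T, F]
r5 m[X9→φ4] = [F, T, T]
r5 m[X5→φ3] = [T, T, F]
r5 m[X5→φ4] = [T, F, T]
r6 m[φ0→X14] = [F, T, F]
r6 m[φ0→X6] = [T, T, T]
r6 m[φ1→X6] = [F, T, F]
r6 m[φ1→X9] = [T, T, T]
r6 m[φ2→X6] = [T, T, T]
r6 m[φ2→X1] = [F, T, T]
r6 m[φ3→X9] = [F, T, T]
r6 m[φ3→X5] = [T, F, T]
r6 m[φ4→X9] = [T, T, F]
r6 m[φ4→X5] = [T, T, F]
r6 m[X14→φ0] = [T, T, T]
r6 m[X6→φ0] = [F, T, F]
r6 m[X6→φ1] = [T, T, T]
r6 m[X6→φ2] = [F, T, F]
r6 m[X1→φ2] = [T, T, T]
r6 m[X9→φ1] = [F, T, F]
r6 m[X9→φ3] = [T, T, F]
r6 m[X9→φ4] = [F, T, T]
r6 m[X5→φ3] = [T, T, F]
r6 m[X5→φ4] = [T, F, T]
fixed point reached at round 6
messages reach a fixed point at round 6

CONVERGED at round 6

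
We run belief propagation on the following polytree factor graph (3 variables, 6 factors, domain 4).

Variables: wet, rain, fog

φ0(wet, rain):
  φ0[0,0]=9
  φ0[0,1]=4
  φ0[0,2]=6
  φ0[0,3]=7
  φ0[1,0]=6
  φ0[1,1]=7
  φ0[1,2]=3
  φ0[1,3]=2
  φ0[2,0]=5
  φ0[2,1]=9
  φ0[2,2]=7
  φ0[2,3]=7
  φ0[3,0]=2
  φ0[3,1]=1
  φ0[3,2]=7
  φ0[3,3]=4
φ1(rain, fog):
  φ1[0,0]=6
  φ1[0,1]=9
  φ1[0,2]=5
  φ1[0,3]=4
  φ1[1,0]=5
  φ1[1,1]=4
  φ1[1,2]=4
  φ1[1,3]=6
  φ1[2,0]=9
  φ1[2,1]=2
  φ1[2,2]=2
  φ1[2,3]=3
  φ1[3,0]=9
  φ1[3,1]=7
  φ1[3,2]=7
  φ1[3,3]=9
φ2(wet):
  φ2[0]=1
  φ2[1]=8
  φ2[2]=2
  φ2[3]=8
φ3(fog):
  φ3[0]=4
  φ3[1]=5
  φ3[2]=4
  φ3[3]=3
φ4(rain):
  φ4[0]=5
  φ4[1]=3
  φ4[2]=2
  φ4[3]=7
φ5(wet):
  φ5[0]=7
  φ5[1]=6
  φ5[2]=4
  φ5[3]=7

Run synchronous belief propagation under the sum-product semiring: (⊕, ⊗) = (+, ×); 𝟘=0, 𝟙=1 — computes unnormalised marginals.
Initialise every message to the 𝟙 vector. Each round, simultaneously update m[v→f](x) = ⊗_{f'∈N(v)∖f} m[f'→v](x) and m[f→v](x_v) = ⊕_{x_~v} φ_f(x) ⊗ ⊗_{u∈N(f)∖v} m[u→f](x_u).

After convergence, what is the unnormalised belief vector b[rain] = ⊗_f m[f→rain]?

b[rain] = [254015, 109224, 79884, 374850]

init: all messages = 𝟙 over 4 values
r1 m[φ0→wet] = [26, 18, 28, 14]
r1 m[φ0→rain] = [22, 21, 23, 20]
r1 m[φ1→rain] = [24, 19, 16, 32]
r1 m[φ1→fog] = [29, 22, 18, 22]
r1 m[φ2→wet] = [1, 8, 2, 8]
r1 m[φ3→fog] = [4, 5, 4, 3]
r1 m[φ4→rain] = [5, 3, 2, 7]
r1 m[φ5→wet] = [7, 6, 4, 7]
r1 m[wet→φ0] = [1, 1, 1, 1]
r1 m[wet→φ2] = [1, 1, 1, 1]
r1 m[wet→φ5] = [1, 1, 1, 1]
r1 m[rain→φ0] = [1, 1, 1, 1]
r1 m[rain→φ1] = [1, 1, 1, 1]
r1 m[rain→φ4] = [1, 1, 1, 1]
r1 m[fog→φ1] = [1, 1, 1, 1]
r1 m[fog→φ3] = [1, 1, 1, 1]
r2 m[φ0→wet] = [26, 18, 28, 14]
r2 m[φ0→rain] = [22, 21, 23, 20]
r2 m[φ1→rain] = [24, 19, 16, 32]
r2 m[φ1→fog] = [29, 22, 18, 22]
r2 m[φ2→wet] = [1, 8, 2, 8]
r2 m[φ3→fog] = [4, 5, 4, 3]
r2 m[φ4→rain] = [5, 3, 2, 7]
r2 m[φ5→wet] = [7, 6, 4, 7]
r2 m[wet→φ0] = [7, 48, 8, 56]
r2 m[wet→φ2] = [182, 108, 112, 98]
r2 m[wet→φ5] = [26, 144, 56, 112]
r2 m[rain→φ0] = [120, 57, 32, 224]
r2 m[rain→φ1] = [110, 63, 46, 140]
r2 m[rain→φ4] = [528, 399, 368, 640]
r2 m[fog→φ1] = [4, 5, 4, 3]
r2 m[fog→φ3] = [29, 22, 18, 22]
r3 m[φ0→wet] = [3068, 1663, 2905, 1417]
r3 m[φ0→rain] = [503, 492, 634, 425]
r3 m[φ1→rain] = [101, 74, 63, 126]
r3 m[φ1→fog] = [2649, 2314, 1874, 2216]
r3 m[φ2→wet] = [1, 8, 2, 8]
r3 m[φ3→fog] = [4, 5, 4, 3]
r3 m[φ4→rain] = [5, 3, 2, 7]
r3 m[φ5→wet] = [7, 6, 4, 7]
r3 m[wet→φ0] = [7, 48, 8, 56]
r3 m[wet→φ2] = [182, 108, 112, 98]
r3 m[wet→φ5] = [26, 144, 56, 112]
r3 m[rain→φ0] = [120, 57, 32, 224]
r3 m[rain→φ1] = [110, 63, 46, 140]
r3 m[rain→φ4] = [528, 399, 368, 640]
r3 m[fog→φ1] = [4, 5, 4, 3]
r3 m[fog→φ3] = [29, 22, 18, 22]
r4 m[φ0→wet] = [3068, 1663, 2905, 1417]
r4 m[φ0→rain] = [503, 492, 634, 425]
r4 m[φ1→rain] = [101, 74, 63, 126]
r4 m[φ1→fog] = [2649, 2314, 1874, 2216]
r4 m[φ2→wet] = [1, 8, 2, 8]
r4 m[φ3→fog] = [4, 5, 4, 3]
r4 m[φ4→rain] = [5, 3, 2, 7]
r4 m[φ5→wet] = [7, 6, 4, 7]
r4 m[wet→φ0] = [7, 48, 8, 56]
r4 m[wet→φ2] = [21476, 9978, 11620, 9919]
r4 m[wet→φ5] = [3068, 13304, 5810, 11336]
r4 m[rain→φ0] = [505, 222, 126, 882]
r4 m[rain→φ1] = [2515, 1476, 1268, 2975]
r4 m[rain→φ4] = [50803, 36408, 39942, 53550]
r4 m[fog→φ1] = [4, 5, 4, 3]
r4 m[fog→φ3] = [2649, 2314, 1874, 2216]
r5 m[φ0→wet] = [12363, 6726, 11579, 5642]
r5 m[φ0→rain] = [503, 492, 634, 425]
r5 m[φ1→rain] = [101, 74, 63, 126]
r5 m[φ1→fog] = [60657, 51900, 41840, 49495]
r5 m[φ2→wet] = [1, 8, 2, 8]
r5 m[φ3→fog] = [4, 5, 4, 3]
r5 m[φ4→rain] = [5, 3, 2, 7]
r5 m[φ5→wet] = [7, 6, 4, 7]
r5 m[wet→φ0] = [7, 48, 8, 56]
r5 m[wet→φ2] = [21476, 9978, 11620, 9919]
r5 m[wet→φ5] = [3068, 13304, 5810, 11336]
r5 m[rain→φ0] = [505, 222, 126, 882]
r5 m[rain→φ1] = [2515, 1476, 1268, 2975]
r5 m[rain→φ4] = [50803, 36408, 39942, 53550]
r5 m[fog→φ1] = [4, 5, 4, 3]
r5 m[fog→φ3] = [2649, 2314, 1874, 2216]
r6 m[φ0→wet] = [12363, 6726, 11579, 5642]
r6 m[φ0→rain] = [503, 492, 634, 425]
r6 m[φ1→rain] = [101, 74, 63, 126]
r6 m[φ1→fog] = [60657, 51900, 41840, 49495]
r6 m[φ2→wet] = [1, 8, 2, 8]
r6 m[φ3→fog] = [4, 5, 4, 3]
r6 m[φ4→rain] = [5, 3, 2, 7]
r6 m[φ5→wet] = [7, 6, 4, 7]
r6 m[wet→φ0] = [7, 48, 8, 56]
r6 m[wet→φ2] = [86541, 40356, 46316, 39494]
r6 m[wet→φ5] = [12363, 53808, 23158, 45136]
r6 m[rain→φ0] = [505, 222, 126, 882]
r6 m[rain→φ1] = [2515, 1476, 1268, 2975]
r6 m[rain→φ4] = [50803, 36408, 39942, 53550]
r6 m[fog→φ1] = [4, 5, 4, 3]
r6 m[fog→φ3] = [60657, 51900, 41840, 49495]
r7 m[φ0→wet] = [12363, 6726, 11579, 5642]
r7 m[φ0→rain] = [503, 492, 634, 425]
r7 m[φ1→rain] = [101, 74, 63, 126]
r7 m[φ1→fog] = [60657, 51900, 41840, 49495]
r7 m[φ2→wet] = [1, 8, 2, 8]
r7 m[φ3→fog] = [4, 5, 4, 3]
r7 m[φ4→rain] = [5, 3, 2, 7]
r7 m[φ5→wet] = [7, 6, 4, 7]
r7 m[wet→φ0] = [7, 48, 8, 56]
r7 m[wet→φ2] = [86541, 40356, 46316, 39494]
r7 m[wet→φ5] = [12363, 53808, 23158, 45136]
r7 m[rain→φ0] = [505, 222, 126, 882]
r7 m[rain→φ1] = [2515, 1476, 1268, 2975]
r7 m[rain→φ4] = [50803, 36408, 39942, 53550]
r7 m[fog→φ1] = [4, 5, 4, 3]
r7 m[fog→φ3] = [60657, 51900, 41840, 49495]
fixed point reached at round 7
b[rain] = ⊗ incoming = [254015, 109224, 79884, 374850]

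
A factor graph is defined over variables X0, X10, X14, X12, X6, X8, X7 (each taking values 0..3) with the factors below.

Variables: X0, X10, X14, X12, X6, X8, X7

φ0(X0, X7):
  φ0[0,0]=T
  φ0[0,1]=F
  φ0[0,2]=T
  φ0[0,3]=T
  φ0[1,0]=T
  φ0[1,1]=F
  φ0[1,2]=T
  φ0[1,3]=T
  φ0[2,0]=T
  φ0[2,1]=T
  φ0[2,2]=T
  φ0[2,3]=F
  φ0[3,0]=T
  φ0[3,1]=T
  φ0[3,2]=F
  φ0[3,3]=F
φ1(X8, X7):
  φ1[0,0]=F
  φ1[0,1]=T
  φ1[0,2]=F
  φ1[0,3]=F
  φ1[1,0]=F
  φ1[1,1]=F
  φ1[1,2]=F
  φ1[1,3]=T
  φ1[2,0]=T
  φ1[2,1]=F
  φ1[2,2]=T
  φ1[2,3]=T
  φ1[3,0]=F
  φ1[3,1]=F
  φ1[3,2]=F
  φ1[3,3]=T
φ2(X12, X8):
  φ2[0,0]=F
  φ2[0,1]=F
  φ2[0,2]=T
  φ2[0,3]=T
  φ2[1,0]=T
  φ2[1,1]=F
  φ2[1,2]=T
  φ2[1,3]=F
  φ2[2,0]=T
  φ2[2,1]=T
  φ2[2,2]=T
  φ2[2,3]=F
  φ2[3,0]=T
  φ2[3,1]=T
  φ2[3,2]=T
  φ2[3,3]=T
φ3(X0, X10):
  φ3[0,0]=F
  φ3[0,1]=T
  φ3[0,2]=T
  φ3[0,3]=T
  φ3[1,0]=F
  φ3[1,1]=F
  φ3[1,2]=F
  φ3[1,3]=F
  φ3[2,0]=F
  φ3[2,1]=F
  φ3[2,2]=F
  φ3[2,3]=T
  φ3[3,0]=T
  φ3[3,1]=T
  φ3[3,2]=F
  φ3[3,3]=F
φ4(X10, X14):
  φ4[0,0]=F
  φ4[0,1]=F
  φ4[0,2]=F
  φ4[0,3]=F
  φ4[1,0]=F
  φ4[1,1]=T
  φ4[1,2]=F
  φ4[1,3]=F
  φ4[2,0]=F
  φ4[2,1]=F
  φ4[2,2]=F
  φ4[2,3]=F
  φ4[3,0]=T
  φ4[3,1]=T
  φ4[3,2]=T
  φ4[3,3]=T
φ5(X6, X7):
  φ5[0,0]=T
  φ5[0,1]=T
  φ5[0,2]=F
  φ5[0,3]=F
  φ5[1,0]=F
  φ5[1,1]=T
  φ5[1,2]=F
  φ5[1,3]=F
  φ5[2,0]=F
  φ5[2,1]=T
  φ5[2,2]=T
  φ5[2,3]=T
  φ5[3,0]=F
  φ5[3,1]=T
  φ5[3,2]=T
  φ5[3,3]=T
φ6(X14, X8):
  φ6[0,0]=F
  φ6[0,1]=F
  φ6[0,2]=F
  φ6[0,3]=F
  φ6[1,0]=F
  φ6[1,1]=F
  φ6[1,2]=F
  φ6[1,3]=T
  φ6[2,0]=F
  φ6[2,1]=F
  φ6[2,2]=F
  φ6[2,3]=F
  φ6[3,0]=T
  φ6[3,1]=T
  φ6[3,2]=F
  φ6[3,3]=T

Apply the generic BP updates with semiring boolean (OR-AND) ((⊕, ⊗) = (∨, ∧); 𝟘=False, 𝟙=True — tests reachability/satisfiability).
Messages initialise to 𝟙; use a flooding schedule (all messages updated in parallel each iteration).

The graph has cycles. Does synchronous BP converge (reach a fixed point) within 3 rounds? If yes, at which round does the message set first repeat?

NOT CONVERGED within 3 rounds

init: all messages = 𝟙 over 4 values
r1 m[φ0→X0] = [T, T, T, T]
r1 m[φ0→X7] = [T, T, T, T]
r1 m[φ1→X8] = [T, T, T, T]
r1 m[φ1→X7] = [T, T, T, T]
r1 m[φ2→X12] = [T, T, T, T]
r1 m[φ2→X8] = [T, T, T, T]
r1 m[φ3→X0] = [T, F, T, T]
r1 m[φ3→X10] = [T, T, T, T]
r1 m[φ4→X10] = [F, T, F, T]
r1 m[φ4→X14] = [T, T, T, T]
r1 m[φ5→X6] = [T, T, T, T]
r1 m[φ5→X7] = [T, T, T, T]
r1 m[φ6→X14] = [F, T, F, T]
r1 m[φ6→X8] = [T, T, F, T]
r1 m[X0→φ0] = [T, T, T, T]
r1 m[X0→φ3] = [T, T, T, T]
r1 m[X10→φ3] = [T, T, T, T]
r1 m[X10→φ4] = [T, T, T, T]
r1 m[X14→φ4] = [T, T, T, T]
r1 m[X14→φ6] = [T, T, T, T]
r1 m[X12→φ2] = [T, T, T, T]
r1 m[X6→φ5] = [T, T, T, T]
r1 m[X8→φ1] = [T, T, T, T]
r1 m[X8→φ2] = [T, T, T, T]
r1 m[X8→φ6] = [T, T, T, T]
r1 m[X7→φ0] = [T, T, T, T]
r1 m[X7→φ1] = [T, T, T, T]
r1 m[X7→φ5] = [T, T, T, T]
r2 m[φ0→X0] = [T, T, T, T]
r2 m[φ0→X7] = [T, T, T, T]
r2 m[φ1→X8] = [T, T, T, T]
r2 m[φ1→X7] = [T, T, T, T]
r2 m[φ2→X12] = [T, T, T, T]
r2 m[φ2→X8] = [T, T, T, T]
r2 m[φ3→X0] = [T, F, T, T]
r2 m[φ3→X10] = [T, T, T, T]
r2 m[φ4→X10] = [F, T, F, T]
r2 m[φ4→X14] = [T, T, T, T]
r2 m[φ5→X6] = [T, T, T, T]
r2 m[φ5→X7] = [T, T, T, T]
r2 m[φ6→X14] = [F, T, F, T]
r2 m[φ6→X8] = [T, T, F, T]
r2 m[X0→φ0] = [T, F, T, T]
r2 m[X0→φ3] = [T, T, T, T]
r2 m[X10→φ3] = [F, T, F, T]
r2 m[X10→φ4] = [T, T, T, T]
r2 m[X14→φ4] = [F, T, F, T]
r2 m[X14→φ6] = [T, T, T, T]
r2 m[X12→φ2] = [T, T, T, T]
r2 m[X6→φ5] = [T, T, T, T]
r2 m[X8→φ1] = [T, T, F, T]
r2 m[X8→φ2] = [T, T, F, T]
r2 m[X8→φ6] = [T, T, T, T]
r2 m[X7→φ0] = [T, T, T, T]
r2 m[X7→φ1] = [T, T, T, T]
r2 m[X7→φ5] = [T, T, T, T]
r3 m[φ0→X0] = [T, T, T, T]
r3 m[φ0→X7] = [T, T, T, T]
r3 m[φ1→X8] = [T, T, T, T]
r3 m[φ1→X7] = [F, T, F, T]
r3 m[φ2→X12] = [T, T, T, T]
r3 m[φ2→X8] = [T, T, T, T]
r3 m[φ3→X0] = [T, F, T, T]
r3 m[φ3→X10] = [T, T, T, T]
r3 m[φ4→X10] = [F, T, F, T]
r3 m[φ4→X14] = [T, T, T, T]
r3 m[φ5→X6] = [T, T, T, T]
r3 m[φ5→X7] = [T, T, T, T]
r3 m[φ6→X14] = [F, T, F, T]
r3 m[φ6→X8] = [T, T, F, T]
r3 m[X0→φ0] = [T, F, T, T]
r3 m[X0→φ3] = [T, T, T, T]
r3 m[X10→φ3] = [F, T, F, T]
r3 m[X10→φ4] = [T, T, T, T]
r3 m[X14→φ4] = [F, T, F, T]
r3 m[X14→φ6] = [T, T, T, T]
r3 m[X12→φ2] = [T, T, T, T]
r3 m[X6→φ5] = [T, T, T, T]
r3 m[X8→φ1] = [T, T, F, T]
r3 m[X8→φ2] = [T, T, F, T]
r3 m[X8→φ6] = [T, T, T, T]
r3 m[X7→φ0] = [T, T, T, T]
r3 m[X7→φ1] = [T, T, T, T]
r3 m[X7→φ5] = [T, T, T, T]
no fixed point within 3 rounds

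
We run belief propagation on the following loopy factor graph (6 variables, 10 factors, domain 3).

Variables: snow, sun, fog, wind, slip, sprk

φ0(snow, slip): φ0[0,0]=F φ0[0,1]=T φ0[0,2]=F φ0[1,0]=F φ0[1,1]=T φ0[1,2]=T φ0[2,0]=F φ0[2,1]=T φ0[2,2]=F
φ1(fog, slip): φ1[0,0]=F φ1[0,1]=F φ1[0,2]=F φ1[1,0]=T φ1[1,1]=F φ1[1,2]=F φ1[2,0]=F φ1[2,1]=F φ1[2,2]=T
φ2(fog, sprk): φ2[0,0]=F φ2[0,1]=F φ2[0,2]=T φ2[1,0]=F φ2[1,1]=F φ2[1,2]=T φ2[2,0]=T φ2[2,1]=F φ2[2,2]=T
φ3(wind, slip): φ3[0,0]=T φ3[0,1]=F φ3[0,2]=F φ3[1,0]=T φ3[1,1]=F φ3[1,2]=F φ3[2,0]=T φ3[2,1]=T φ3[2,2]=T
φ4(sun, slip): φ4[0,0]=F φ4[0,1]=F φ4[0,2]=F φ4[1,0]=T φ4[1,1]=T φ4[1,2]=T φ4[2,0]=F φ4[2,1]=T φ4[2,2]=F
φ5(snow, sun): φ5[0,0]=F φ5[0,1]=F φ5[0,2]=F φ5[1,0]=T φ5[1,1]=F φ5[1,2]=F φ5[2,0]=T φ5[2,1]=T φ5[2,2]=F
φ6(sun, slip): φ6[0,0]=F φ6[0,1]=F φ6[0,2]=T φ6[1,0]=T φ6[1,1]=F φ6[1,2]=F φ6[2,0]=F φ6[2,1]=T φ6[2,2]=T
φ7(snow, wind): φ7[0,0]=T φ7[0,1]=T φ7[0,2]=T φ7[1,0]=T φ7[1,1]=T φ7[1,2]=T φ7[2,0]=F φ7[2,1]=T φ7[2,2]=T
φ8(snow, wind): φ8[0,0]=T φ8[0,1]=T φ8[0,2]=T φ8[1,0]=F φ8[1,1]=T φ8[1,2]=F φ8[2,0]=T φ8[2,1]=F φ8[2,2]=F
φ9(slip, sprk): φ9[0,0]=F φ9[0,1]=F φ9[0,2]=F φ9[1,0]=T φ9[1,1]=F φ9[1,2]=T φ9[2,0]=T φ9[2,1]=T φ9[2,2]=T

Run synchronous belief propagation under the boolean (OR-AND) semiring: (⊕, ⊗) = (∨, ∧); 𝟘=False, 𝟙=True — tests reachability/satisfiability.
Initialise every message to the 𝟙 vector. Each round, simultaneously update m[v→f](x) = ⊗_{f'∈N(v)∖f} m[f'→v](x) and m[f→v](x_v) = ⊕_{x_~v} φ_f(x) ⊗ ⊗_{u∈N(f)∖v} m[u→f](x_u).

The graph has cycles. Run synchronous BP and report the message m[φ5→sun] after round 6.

message @ round 6 = [T, F, F]

init: all messages = 𝟙 over 3 values
r1 m[φ0→snow] = [T, T, T]
r1 m[φ0→slip] = [F, T, T]
r1 m[φ1→fog] = [F, T, T]
r1 m[φ1→slip] = [T, F, T]
r1 m[φ2→fog] = [T, T, T]
r1 m[φ2→sprk] = [T, F, T]
r1 m[φ3→wind] = [T, T, T]
r1 m[φ3→slip] = [T, T, T]
r1 m[φ4→sun] = [F, T, T]
r1 m[φ4→slip] = [T, T, T]
r1 m[φ5→snow] = [F, T, T]
r1 m[φ5→sun] = [T, T, F]
r1 m[φ6→sun] = [T, T, T]
r1 m[φ6→slip] = [T, T, T]
r1 m[φ7→snow] = [T, T, T]
r1 m[φ7→wind] = [T, T, T]
r1 m[φ8→snow] = [T, T, T]
r1 m[φ8→wind] = [T, T, T]
r1 m[φ9→slip] = [F, T, T]
r1 m[φ9→sprk] = [T, T, T]
r1 m[snow→φ0] = [T, T, T]
r1 m[snow→φ5] = [T, T, T]
r1 m[snow→φ7] = [T, T, T]
r1 m[snow→φ8] = [T, T, T]
r1 m[sun→φ4] = [T, T, T]
r1 m[sun→φ5] = [T, T, T]
r1 m[sun→φ6] = [T, T, T]
r1 m[fog→φ1] = [T, T, T]
r1 m[fog→φ2] = [T, T, T]
r1 m[wind→φ3] = [T, T, T]
r1 m[wind→φ7] = [T, T, T]
r1 m[wind→φ8] = [T, T, T]
r1 m[slip→φ0] = [T, T, T]
r1 m[slip→φ1] = [T, T, T]
r1 m[slip→φ3] = [T, T, T]
r1 m[slip→φ4] = [T, T, T]
r1 m[slip→φ6] = [T, T, T]
r1 m[slip→φ9] = [T, T, T]
r1 m[sprk→φ2] = [T, T, T]
r1 m[sprk→φ9] = [T, T, T]
r2 m[φ0→snow] = [T, T, T]
r2 m[φ0→slip] = [F, T, T]
r2 m[φ1→fog] = [F, T, T]
r2 m[φ1→slip] = [T, F, T]
r2 m[φ2→fog] = [T, T, T]
r2 m[φ2→sprk] = [T, F, T]
r2 m[φ3→wind] = [T, T, T]
r2 m[φ3→slip] = [T, T, T]
r2 m[φ4→sun] = [F, T, T]
r2 m[φ4→slip] = [T, T, T]
r2 m[φ5→snow] = [F, T, T]
r2 m[φ5→sun] = [T, T, F]
r2 m[φ6→sun] = [T, T, T]
r2 m[φ6→slip] = [T, T, T]
r2 m[φ7→snow] = [T, T, T]
r2 m[φ7→wind] = [T, T, T]
r2 m[φ8→snow] = [T, T, T]
r2 m[φ8→wind] = [T, T, T]
r2 m[φ9→slip] = [F, T, T]
r2 m[φ9→sprk] = [T, T, T]
r2 m[snow→φ0] = [F, T, T]
r2 m[snow→φ5] = [T, T, T]
r2 m[snow→φ7] = [F, T, T]
r2 m[snow→φ8] = [F, T, T]
r2 m[sun→φ4] = [T, T, F]
r2 m[sun→φ5] = [F, T, T]
r2 m[sun→φ6] = [F, T, F]
r2 m[fog→φ1] = [T, T, T]
r2 m[fog→φ2] = [F, T, T]
r2 m[wind→φ3] = [T, T, T]
r2 m[wind→φ7] = [T, T, T]
r2 m[wind→φ8] = [T, T, T]
r2 m[slip→φ0] = [F, F, T]
r2 m[slip→φ1] = [F, T, T]
r2 m[slip→φ3] = [F, F, T]
r2 m[slip→φ4] = [F, F, T]
r2 m[slip→φ6] = [F, F, T]
r2 m[slip→φ9] = [F, F, T]
r2 m[sprk→φ2] = [T, T, T]
r2 m[sprk→φ9] = [T, F, T]
r3 m[φ0→snow] = [F, T, F]
r3 m[φ0→slip] = [F, T, T]
r3 m[φ1→fog] = [F, F, T]
r3 m[φ1→slip] = [T, F, T]
r3 m[φ2→fog] = [T, T, T]
r3 m[φ2→sprk] = [T, F, T]
r3 m[φ3→wind] = [F, F, T]
r3 m[φ3→slip] = [T, T, T]
r3 m[φ4→sun] = [F, T, F]
r3 m[φ4→slip] = [T, T, T]
r3 m[φ5→snow] = [F, F, T]
r3 m[φ5→sun] = [T, T, F]
r3 m[φ6→sun] = [T, F, T]
r3 m[φ6→slip] = [T, F, F]
r3 m[φ7→snow] = [T, T, T]
r3 m[φ7→wind] = [T, T, T]
r3 m[φ8→snow] = [T, T, T]
r3 m[φ8→wind] = [T, T, F]
r3 m[φ9→slip] = [F, T, T]
r3 m[φ9→sprk] = [T, T, T]
r3 m[snow→φ0] = [F, T, T]
r3 m[snow→φ5] = [T, T, T]
r3 m[snow→φ7] = [F, T, T]
r3 m[snow→φ8] = [F, T, T]
r3 m[sun→φ4] = [T, T, F]
r3 m[sun→φ5] = [F, T, T]
r3 m[sun→φ6] = [F, T, F]
r3 m[fog→φ1] = [T, T, T]
r3 m[fog→φ2] = [F, T, T]
r3 m[wind→φ3] = [T, T, T]
r3 m[wind→φ7] = [T, T, T]
r3 m[wind→φ8] = [T, T, T]
r3 m[slip→φ0] = [F, F, T]
r3 m[slip→φ1] = [F, T, T]
r3 m[slip→φ3] = [F, F, T]
r3 m[slip→φ4] = [F, F, T]
r3 m[slip→φ6] = [F, F, T]
r3 m[slip→φ9] = [F, F, T]
r3 m[sprk→φ2] = [T, T, T]
r3 m[sprk→φ9] = [T, F, T]
r4 m[φ0→snow] = [F, T, F]
r4 m[φ0→slip] = [F, T, T]
r4 m[φ1→fog] = [F, F, T]
r4 m[φ1→slip] = [T, F, T]
r4 m[φ2→fog] = [T, T, T]
r4 m[φ2→sprk] = [T, F, T]
r4 m[φ3→wind] = [F, F, T]
r4 m[φ3→slip] = [T, T, T]
r4 m[φ4→sun] = [F, T, F]
r4 m[φ4→slip] = [T, T, T]
r4 m[φ5→snow] = [F, F, T]
r4 m[φ5→sun] = [T, T, F]
r4 m[φ6→sun] = [T, F, T]
r4 m[φ6→slip] = [T, F, F]
r4 m[φ7→snow] = [T, T, T]
r4 m[φ7→wind] = [T, T, T]
r4 m[φ8→snow] = [T, T, T]
r4 m[φ8→wind] = [T, T, F]
r4 m[φ9→slip] = [F, T, T]
r4 m[φ9→sprk] = [T, T, T]
r4 m[snow→φ0] = [F, F, T]
r4 m[snow→φ5] = [F, T, F]
r4 m[snow→φ7] = [F, F, F]
r4 m[snow→φ8] = [F, F, F]
r4 m[sun→φ4] = [T, F, F]
r4 m[sun→φ5] = [F, F, F]
r4 m[sun→φ6] = [F, T, F]
r4 m[fog→φ1] = [T, T, T]
r4 m[fog→φ2] = [F, F, T]
r4 m[wind→φ3] = [T, T, F]
r4 m[wind→φ7] = [F, F, F]
r4 m[wind→φ8] = [F, F, T]
r4 m[slip→φ0] = [F, F, F]
r4 m[slip→φ1] = [F, F, F]
r4 m[slip→φ3] = [F, F, F]
r4 m[slip→φ4] = [F, F, F]
r4 m[slip→φ6] = [F, F, T]
r4 m[slip→φ9] = [F, F, F]
r4 m[sprk→φ2] = [T, T, T]
r4 m[sprk→φ9] = [T, F, T]
r5 m[φ0→snow] = [F, F, F]
r5 m[φ0→slip] = [F, T, F]
r5 m[φ1→fog] = [F, F, F]
r5 m[φ1→slip] = [T, F, T]
r5 m[φ2→fog] = [T, T, T]
r5 m[φ2→sprk] = [T, F, T]
r5 m[φ3→wind] = [F, F, F]
r5 m[φ3→slip] = [T, F, F]
r5 m[φ4→sun] = [F, F, F]
r5 m[φ4→slip] = [F, F, F]
r5 m[φ5→snow] = [F, F, F]
r5 m[φ5→sun] = [T, F, F]
r5 m[φ6→sun] = [T, F, T]
r5 m[φ6→slip] = [T, F, F]
r5 m[φ7→snow] = [F, F, F]
r5 m[φ7→wind] = [F, F, F]
r5 m[φ8→snow] = [T, F, F]
r5 m[φ8→wind] = [F, F, F]
r5 m[φ9→slip] = [F, T, T]
r5 m[φ9→sprk] = [F, F, F]
r5 m[snow→φ0] = [F, F, T]
r5 m[snow→φ5] = [F, T, F]
r5 m[snow→φ7] = [F, F, F]
r5 m[snow→φ8] = [F, F, F]
r5 m[sun→φ4] = [T, F, F]
r5 m[sun→φ5] = [F, F, F]
r5 m[sun→φ6] = [F, T, F]
r5 m[fog→φ1] = [T, T, T]
r5 m[fog→φ2] = [F, F, T]
r5 m[wind→φ3] = [T, T, F]
r5 m[wind→φ7] = [F, F, F]
r5 m[wind→φ8] = [F, F, T]
r5 m[slip→φ0] = [F, F, F]
r5 m[slip→φ1] = [F, F, F]
r5 m[slip→φ3] = [F, F, F]
r5 m[slip→φ4] = [F, F, F]
r5 m[slip→φ6] = [F, F, T]
r5 m[slip→φ9] = [F, F, F]
r5 m[sprk→φ2] = [T, T, T]
r5 m[sprk→φ9] = [T, F, T]
r6 m[φ0→snow] = [F, F, F]
r6 m[φ0→slip] = [F, T, F]
r6 m[φ1→fog] = [F, F, F]
r6 m[φ1→slip] = [T, F, T]
r6 m[φ2→fog] = [T, T, T]
r6 m[φ2→sprk] = [T, F, T]
r6 m[φ3→wind] = [F, F, F]
r6 m[φ3→slip] = [T, F, F]
r6 m[φ4→sun] = [F, F, F]
r6 m[φ4→slip] = [F, F, F]
r6 m[φ5→snow] = [F, F, F]
r6 m[φ5→sun] = [T, F, F]
r6 m[φ6→sun] = [T, F, T]
r6 m[φ6→slip] = [T, F, F]
r6 m[φ7→snow] = [F, F, F]
r6 m[φ7→wind] = [F, F, F]
r6 m[φ8→snow] = [T, F, F]
r6 m[φ8→wind] = [F, F, F]
r6 m[φ9→slip] = [F, T, T]
r6 m[φ9→sprk] = [F, F, F]
r6 m[snow→φ0] = [F, F, F]
r6 m[snow→φ5] = [F, F, F]
r6 m[snow→φ7] = [F, F, F]
r6 m[snow→φ8] = [F, F, F]
r6 m[sun→φ4] = [T, F, F]
r6 m[sun→φ5] = [F, F, F]
r6 m[sun→φ6] = [F, F, F]
r6 m[fog→φ1] = [T, T, T]
r6 m[fog→φ2] = [F, F, F]
r6 m[wind→φ3] = [F, F, F]
r6 m[wind→φ7] = [F, F, F]
r6 m[wind→φ8] = [F, F, F]
r6 m[slip→φ0] = [F, F, F]
r6 m[slip→φ1] = [F, F, F]
r6 m[slip→φ3] = [F, F, F]
r6 m[slip→φ4] = [F, F, F]
r6 m[slip→φ6] = [F, F, F]
r6 m[slip→φ9] = [F, F, F]
r6 m[sprk→φ2] = [F, F, F]
r6 m[sprk→φ9] = [T, F, T]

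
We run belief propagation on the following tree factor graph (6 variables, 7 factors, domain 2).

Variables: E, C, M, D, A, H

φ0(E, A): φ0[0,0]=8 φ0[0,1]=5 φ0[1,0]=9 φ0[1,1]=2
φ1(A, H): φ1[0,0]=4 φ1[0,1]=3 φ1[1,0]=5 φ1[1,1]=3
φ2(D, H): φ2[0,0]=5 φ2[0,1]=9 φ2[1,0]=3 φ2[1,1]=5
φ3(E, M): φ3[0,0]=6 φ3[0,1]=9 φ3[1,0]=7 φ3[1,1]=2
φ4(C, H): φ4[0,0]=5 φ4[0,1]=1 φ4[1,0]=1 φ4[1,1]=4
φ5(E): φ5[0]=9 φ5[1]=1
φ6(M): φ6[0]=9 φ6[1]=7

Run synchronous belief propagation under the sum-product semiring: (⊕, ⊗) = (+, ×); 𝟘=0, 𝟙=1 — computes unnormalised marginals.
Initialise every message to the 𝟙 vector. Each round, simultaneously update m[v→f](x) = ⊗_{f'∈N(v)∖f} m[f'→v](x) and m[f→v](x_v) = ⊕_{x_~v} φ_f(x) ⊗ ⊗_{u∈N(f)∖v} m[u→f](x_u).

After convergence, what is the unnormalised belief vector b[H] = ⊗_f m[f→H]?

init: all messages = 𝟙 over 2 values
r1 m[φ0→E] = [13, 11]
r1 m[φ0→A] = [17, 7]
r1 m[φ1→A] = [7, 8]
r1 m[φ1→H] = [9, 6]
r1 m[φ2→D] = [14, 8]
r1 m[φ2→H] = [8, 14]
r1 m[φ3→E] = [15, 9]
r1 m[φ3→M] = [13, 11]
r1 m[φ4→C] = [6, 5]
r1 m[φ4→H] = [6, 5]
r1 m[φ5→E] = [9, 1]
r1 m[φ6→M] = [9, 7]
r1 m[E→φ0] = [1, 1]
r1 m[E→φ3] = [1, 1]
r1 m[E→φ5] = [1, 1]
r1 m[C→φ4] = [1, 1]
r1 m[M→φ3] = [1, 1]
r1 m[M→φ6] = [1, 1]
r1 m[D→φ2] = [1, 1]
r1 m[A→φ0] = [1, 1]
r1 m[A→φ1] = [1, 1]
r1 m[H→φ1] = [1, 1]
r1 m[H→φ2] = [1, 1]
r1 m[H→φ4] = [1, 1]
r2 m[φ0→E] = [13, 11]
r2 m[φ0→A] = [17, 7]
r2 m[φ1→A] = [7, 8]
r2 m[φ1→H] = [9, 6]
r2 m[φ2→D] = [14, 8]
r2 m[φ2→H] = [8, 14]
r2 m[φ3→E] = [15, 9]
r2 m[φ3→M] = [13, 11]
r2 m[φ4→C] = [6, 5]
r2 m[φ4→H] = [6, 5]
r2 m[φ5→E] = [9, 1]
r2 m[φ6→M] = [9, 7]
r2 m[E→φ0] = [135, 9]
r2 m[E→φ3] = [117, 11]
r2 m[E→φ5] = [195, 99]
r2 m[C→φ4] = [1, 1]
r2 m[M→φ3] = [9, 7]
r2 m[M→φ6] = [13, 11]
r2 m[D→φ2] = [1, 1]
r2 m[A→φ0] = [7, 8]
r2 m[A→φ1] = [17, 7]
r2 m[H→φ1] = [48, 70]
r2 m[H→φ2] = [54, 30]
r2 m[H→φ4] = [72, 84]
r3 m[φ0→E] = [96, 79]
r3 m[φ0→A] = [1161, 693]
r3 m[φ1→A] = [402, 450]
r3 m[φ1→H] = [103, 72]
r3 m[φ2→D] = [540, 312]
r3 m[φ2→H] = [8, 14]
r3 m[φ3→E] = [117, 77]
r3 m[φ3→M] = [779, 1075]
r3 m[φ4→C] = [444, 408]
r3 m[φ4→H] = [6, 5]
r3 m[φ5→E] = [9, 1]
r3 m[φ6→M] = [9, 7]
r3 m[E→φ0] = [135, 9]
r3 m[E→φ3] = [117, 11]
r3 m[E→φ5] = [195, 99]
r3 m[C→φ4] = [1, 1]
r3 m[M→φ3] = [9, 7]
r3 m[M→φ6] = [13, 11]
r3 m[D→φ2] = [1, 1]
r3 m[A→φ0] = [7, 8]
r3 m[A→φ1] = [17, 7]
r3 m[H→φ1] = [48, 70]
r3 m[H→φ2] = [54, 30]
r3 m[H→φ4] = [72, 84]
r4 m[φ0→E] = [96, 79]
r4 m[φ0→A] = [1161, 693]
r4 m[φ1→A] = [402, 450]
r4 m[φ1→H] = [103, 72]
r4 m[φ2→D] = [540, 312]
r4 m[φ2→H] = [8, 14]
r4 m[φ3→E] = [117, 77]
r4 m[φ3→M] = [779, 1075]
r4 m[φ4→C] = [444, 408]
r4 m[φ4→H] = [6, 5]
r4 m[φ5→E] = [9, 1]
r4 m[φ6→M] = [9, 7]
r4 m[E→φ0] = [1053, 77]
r4 m[E→φ3] = [864, 79]
r4 m[E→φ5] = [11232, 6083]
r4 m[C→φ4] = [1, 1]
r4 m[M→φ3] = [9, 7]
r4 m[M→φ6] = [779, 1075]
r4 m[D→φ2] = [1, 1]
r4 m[A→φ0] = [402, 450]
r4 m[A→φ1] = [1161, 693]
r4 m[H→φ1] = [48, 70]
r4 m[H→φ2] = [618, 360]
r4 m[H→φ4] = [824, 1008]
r5 m[φ0→E] = [5466, 4518]
r5 m[φ0→A] = [9117, 5419]
r5 m[φ1→A] = [402, 450]
r5 m[φ1→H] = [8109, 5562]
r5 m[φ2→D] = [6330, 3654]
r5 m[φ2→H] = [8, 14]
r5 m[φ3→E] = [117, 77]
r5 m[φ3→M] = [5737, 7934]
r5 m[φ4→C] = [5128, 4856]
r5 m[φ4→H] = [6, 5]
r5 m[φ5→E] = [9, 1]
r5 m[φ6→M] = [9, 7]
r5 m[E→φ0] = [1053, 77]
r5 m[E→φ3] = [864, 79]
r5 m[E→φ5] = [11232, 6083]
r5 m[C→φ4] = [1, 1]
r5 m[M→φ3] = [9, 7]
r5 m[M→φ6] = [779, 1075]
r5 m[D→φ2] = [1, 1]
r5 m[A→φ0] = [402, 450]
r5 m[A→φ1] = [1161, 693]
r5 m[H→φ1] = [48, 70]
r5 m[H→φ2] = [618, 360]
r5 m[H→φ4] = [824, 1008]
r6 m[φ0→E] = [5466, 4518]
r6 m[φ0→A] = [9117, 5419]
r6 m[φ1→A] = [402, 450]
r6 m[φ1→H] = [8109, 5562]
r6 m[φ2→D] = [6330, 3654]
r6 m[φ2→H] = [8, 14]
r6 m[φ3→E] = [117, 77]
r6 m[φ3→M] = [5737, 7934]
r6 m[φ4→C] = [5128, 4856]
r6 m[φ4→H] = [6, 5]
r6 m[φ5→E] = [9, 1]
r6 m[φ6→M] = [9, 7]
r6 m[E→φ0] = [1053, 77]
r6 m[E→φ3] = [49194, 4518]
r6 m[E→φ5] = [639522, 347886]
r6 m[C→φ4] = [1, 1]
r6 m[M→φ3] = [9, 7]
r6 m[M→φ6] = [5737, 7934]
r6 m[D→φ2] = [1, 1]
r6 m[A→φ0] = [402, 450]
r6 m[A→φ1] = [9117, 5419]
r6 m[H→φ1] = [48, 70]
r6 m[H→φ2] = [48654, 27810]
r6 m[H→φ4] = [64872, 77868]
r7 m[φ0→E] = [5466, 4518]
r7 m[φ0→A] = [9117, 5419]
r7 m[φ1→A] = [402, 450]
r7 m[φ1→H] = [63563, 43608]
r7 m[φ2→D] = [493560, 285012]
r7 m[φ2→H] = [8, 14]
r7 m[φ3→E] = [117, 77]
r7 m[φ3→M] = [326790, 451782]
r7 m[φ4→C] = [402228, 376344]
r7 m[φ4→H] = [6, 5]
r7 m[φ5→E] = [9, 1]
r7 m[φ6→M] = [9, 7]
r7 m[E→φ0] = [1053, 77]
r7 m[E→φ3] = [49194, 4518]
r7 m[E→φ5] = [639522, 347886]
r7 m[C→φ4] = [1, 1]
r7 m[M→φ3] = [9, 7]
r7 m[M→φ6] = [5737, 7934]
r7 m[D→φ2] = [1, 1]
r7 m[A→φ0] = [402, 450]
r7 m[A→φ1] = [9117, 5419]
r7 m[H→φ1] = [48, 70]
r7 m[H→φ2] = [48654, 27810]
r7 m[H→φ4] = [64872, 77868]
r8 m[φ0→E] = [5466, 4518]
r8 m[φ0→A] = [9117, 5419]
r8 m[φ1→A] = [402, 450]
r8 m[φ1→H] = [63563, 43608]
r8 m[φ2→D] = [493560, 285012]
r8 m[φ2→H] = [8, 14]
r8 m[φ3→E] = [117, 77]
r8 m[φ3→M] = [326790, 451782]
r8 m[φ4→C] = [402228, 376344]
r8 m[φ4→H] = [6, 5]
r8 m[φ5→E] = [9, 1]
r8 m[φ6→M] = [9, 7]
r8 m[E→φ0] = [1053, 77]
r8 m[E→φ3] = [49194, 4518]
r8 m[E→φ5] = [639522, 347886]
r8 m[C→φ4] = [1, 1]
r8 m[M→φ3] = [9, 7]
r8 m[M→φ6] = [326790, 451782]
r8 m[D→φ2] = [1, 1]
r8 m[A→φ0] = [402, 450]
r8 m[A→φ1] = [9117, 5419]
r8 m[H→φ1] = [48, 70]
r8 m[H→φ2] = [381378, 218040]
r8 m[H→φ4] = [508504, 610512]
r9 m[φ0→E] = [5466, 4518]
r9 m[φ0→A] = [9117, 5419]
r9 m[φ1→A] = [402, 450]
r9 m[φ1→H] = [63563, 43608]
r9 m[φ2→D] = [3869250, 2234334]
r9 m[φ2→H] = [8, 14]
r9 m[φ3→E] = [117, 77]
r9 m[φ3→M] = [326790, 451782]
r9 m[φ4→C] = [3153032, 2950552]
r9 m[φ4→H] = [6, 5]
r9 m[φ5→E] = [9, 1]
r9 m[φ6→M] = [9, 7]
r9 m[E→φ0] = [1053, 77]
r9 m[E→φ3] = [49194, 4518]
r9 m[E→φ5] = [639522, 347886]
r9 m[C→φ4] = [1, 1]
r9 m[M→φ3] = [9, 7]
r9 m[M→φ6] = [326790, 451782]
r9 m[D→φ2] = [1, 1]
r9 m[A→φ0] = [402, 450]
r9 m[A→φ1] = [9117, 5419]
r9 m[H→φ1] = [48, 70]
r9 m[H→φ2] = [381378, 218040]
r9 m[H→φ4] = [508504, 610512]
r10 m[φ0→E] = [5466, 4518]
r10 m[φ0→A] = [9117, 5419]
r10 m[φ1→A] = [402, 450]
r10 m[φ1→H] = [63563, 43608]
r10 m[φ2→D] = [3869250, 2234334]
r10 m[φ2→H] = [8, 14]
r10 m[φ3→E] = [117, 77]
r10 m[φ3→M] = [326790, 451782]
r10 m[φ4→C] = [3153032, 2950552]
r10 m[φ4→H] = [6, 5]
r10 m[φ5→E] = [9, 1]
r10 m[φ6→M] = [9, 7]
r10 m[E→φ0] = [1053, 77]
r10 m[E→φ3] = [49194, 4518]
r10 m[E→φ5] = [639522, 347886]
r10 m[C→φ4] = [1, 1]
r10 m[M→φ3] = [9, 7]
r10 m[M→φ6] = [326790, 451782]
r10 m[D→φ2] = [1, 1]
r10 m[A→φ0] = [402, 450]
r10 m[A→φ1] = [9117, 5419]
r10 m[H→φ1] = [48, 70]
r10 m[H→φ2] = [381378, 218040]
r10 m[H→φ4] = [508504, 610512]
fixed point reached at round 10
b[H] = ⊗ incoming = [3051024, 3052560]

b[H] = [3051024, 3052560]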